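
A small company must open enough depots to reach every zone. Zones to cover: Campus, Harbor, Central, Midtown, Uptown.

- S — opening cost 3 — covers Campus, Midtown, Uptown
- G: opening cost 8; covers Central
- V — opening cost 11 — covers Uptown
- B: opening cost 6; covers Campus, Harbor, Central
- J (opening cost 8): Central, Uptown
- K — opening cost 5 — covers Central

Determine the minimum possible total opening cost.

Choose S and B: together they cover Campus, Harbor, Central, Midtown, Uptown — every zone.
Total opening cost: 3 + 6 = 9.

9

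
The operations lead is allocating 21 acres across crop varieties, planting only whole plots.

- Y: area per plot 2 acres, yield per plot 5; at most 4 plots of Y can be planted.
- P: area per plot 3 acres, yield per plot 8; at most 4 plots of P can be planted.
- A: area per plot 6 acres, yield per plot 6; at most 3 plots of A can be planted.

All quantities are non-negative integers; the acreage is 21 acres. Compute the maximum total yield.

52

P has the best ratio (8/3); taking only P gives at most 4×8 = 32 (stopped by the supply cap of 4).
Mixing does better — 4×Y and 4×P: area 20 ≤ 21, yield 4·5 + 4·8 = 52.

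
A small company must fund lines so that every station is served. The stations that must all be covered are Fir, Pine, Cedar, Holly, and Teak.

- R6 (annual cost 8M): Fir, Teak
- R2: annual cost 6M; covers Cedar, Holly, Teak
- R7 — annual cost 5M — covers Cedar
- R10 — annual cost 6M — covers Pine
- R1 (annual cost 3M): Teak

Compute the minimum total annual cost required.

Choose R6, R2, and R10: together they cover Fir, Pine, Cedar, Holly, Teak — every station.
Total annual cost: 8 + 6 + 6 = 20.
No cover costs less than 20.

20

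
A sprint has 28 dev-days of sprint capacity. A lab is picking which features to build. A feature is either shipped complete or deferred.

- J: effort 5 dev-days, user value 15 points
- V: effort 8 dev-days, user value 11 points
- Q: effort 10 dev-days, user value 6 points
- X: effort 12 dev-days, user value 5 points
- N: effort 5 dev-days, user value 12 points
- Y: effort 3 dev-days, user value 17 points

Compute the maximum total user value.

Treat it as a binary knapsack problem.
J + V + N + Y: effort 5 + 8 + 5 + 3 = 21 ≤ 28, user value 15 + 11 + 12 + 17 = 55.
J + X + N + Y: effort 5 + 12 + 5 + 3 = 25 ≤ 28, user value 15 + 5 + 12 + 17 = 49.
J + Q + N + Y: effort 5 + 10 + 5 + 3 = 23 ≤ 28, user value 15 + 6 + 12 + 17 = 50.
Best is J, V, N, and Y with total user value 55.

55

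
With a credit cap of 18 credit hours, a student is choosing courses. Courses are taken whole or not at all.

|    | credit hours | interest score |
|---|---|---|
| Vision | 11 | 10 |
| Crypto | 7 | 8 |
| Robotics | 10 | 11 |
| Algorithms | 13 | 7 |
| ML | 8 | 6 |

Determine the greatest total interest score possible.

Take Crypto and Robotics: credit hours 7 + 10 = 17 ≤ 18, interest score 8 + 11 = 19.
No other feasible combination does better.

19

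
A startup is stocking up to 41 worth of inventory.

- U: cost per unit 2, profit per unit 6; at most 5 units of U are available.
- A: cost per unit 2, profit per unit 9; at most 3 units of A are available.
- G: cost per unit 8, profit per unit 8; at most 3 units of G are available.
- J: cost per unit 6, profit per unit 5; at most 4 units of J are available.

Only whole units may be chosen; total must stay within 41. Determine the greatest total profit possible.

81

Take 5×U, 3×A, and 3×G: cost 40 ≤ 41, profit 5·6 + 3·9 + 3·8 = 81.
A has the best ratio (9/2) and is taken to its limit of 3; remaining capacity is filled optimally with the others.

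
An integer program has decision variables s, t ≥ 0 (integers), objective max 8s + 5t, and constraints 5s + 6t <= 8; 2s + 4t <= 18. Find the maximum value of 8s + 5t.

Relaxing integrality, the LP optimum is 12.80 at (s,t) = (1.6, 0), which is not an integer point.
(s,t)=(1,0): 5·1+6·0=5≤8, 2·1+4·0=2≤18, objective 8.
(s,t)=(0,1): 5·0+6·1=6≤8, 2·0+4·1=4≤18, objective 5.
(s,t)=(0,0): 5·0+6·0=0≤8, 2·0+4·0=0≤18, objective 0.
Maximum is 8 at (s,t)=(1,0).

8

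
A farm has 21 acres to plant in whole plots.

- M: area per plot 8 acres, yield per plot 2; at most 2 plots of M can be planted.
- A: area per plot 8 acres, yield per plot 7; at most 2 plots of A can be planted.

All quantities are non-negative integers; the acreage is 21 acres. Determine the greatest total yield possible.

14

This is a bounded integer knapsack.
A has the best ratio (7/8); taking only A gives at most 2×7 = 14 (stopped by the area limit).
Optimal: 2×A: area 16 ≤ 21, yield 2·7 = 14.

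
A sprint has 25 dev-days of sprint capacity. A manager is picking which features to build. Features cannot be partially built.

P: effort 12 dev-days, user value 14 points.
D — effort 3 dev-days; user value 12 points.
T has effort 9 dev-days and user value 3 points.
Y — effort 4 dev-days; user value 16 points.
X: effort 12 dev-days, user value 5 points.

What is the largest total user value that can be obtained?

Allowing fractional choices, the relaxed optimum would be about 44.5, but features are indivisible.
P + T + Y: effort 12 + 9 + 4 = 25 ≤ 25, user value 14 + 3 + 16 = 33.
D + Y + X: effort 3 + 4 + 12 = 19 ≤ 25, user value 12 + 16 + 5 = 33.
P + D + Y: effort 12 + 3 + 4 = 19 ≤ 25, user value 14 + 12 + 16 = 42.
Best is P, D, and Y with total user value 42.

42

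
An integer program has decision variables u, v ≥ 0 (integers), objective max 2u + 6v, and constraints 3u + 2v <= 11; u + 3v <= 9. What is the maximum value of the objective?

(u,v)=(0,3): 3·0+2·3=6≤11, 1·0+3·3=9≤9, objective 18.
(u,v)=(1,2): 3·1+2·2=7≤11, 1·1+3·2=7≤9, objective 14.
(u,v)=(0,2): 3·0+2·2=4≤11, 1·0+3·2=6≤9, objective 12.
The best lattice point is (0,3), giving 18.

18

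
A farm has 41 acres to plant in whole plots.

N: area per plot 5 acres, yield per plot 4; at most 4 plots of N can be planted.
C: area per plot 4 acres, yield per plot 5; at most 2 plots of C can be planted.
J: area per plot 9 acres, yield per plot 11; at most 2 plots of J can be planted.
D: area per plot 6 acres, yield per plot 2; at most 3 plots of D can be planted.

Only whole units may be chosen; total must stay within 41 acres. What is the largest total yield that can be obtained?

2×N, 2×C, and 2×J: area 36 ≤ 41, yield 2·4 + 2·5 + 2·11 = 40.
3×N, 2×C, and 2×J: area 41 ≤ 41, yield 3·4 + 2·5 + 2·11 = 44.
Best is 44.

44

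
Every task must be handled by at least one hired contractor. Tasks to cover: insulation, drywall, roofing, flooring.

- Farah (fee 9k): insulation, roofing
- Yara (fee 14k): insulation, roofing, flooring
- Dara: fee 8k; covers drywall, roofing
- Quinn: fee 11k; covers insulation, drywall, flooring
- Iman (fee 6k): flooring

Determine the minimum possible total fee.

19

This is an integer covering problem.
Choose Dara and Quinn: together they cover insulation, drywall, roofing, flooring — every task.
Total fee: 8 + 11 = 19.
No cover costs less than 19.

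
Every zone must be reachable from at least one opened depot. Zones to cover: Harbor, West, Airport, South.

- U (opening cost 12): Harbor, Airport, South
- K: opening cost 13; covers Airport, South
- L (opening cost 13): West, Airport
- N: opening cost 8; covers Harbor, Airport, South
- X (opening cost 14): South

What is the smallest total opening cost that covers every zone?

21

Choose L and N: together they cover Harbor, West, Airport, South — every zone.
Total opening cost: 13 + 8 = 21.
No cover costs less than 21.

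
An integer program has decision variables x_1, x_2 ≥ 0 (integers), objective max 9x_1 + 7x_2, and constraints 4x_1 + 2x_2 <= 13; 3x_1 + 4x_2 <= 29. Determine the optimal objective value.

The continuous relaxation peaks at (0, 6.5) with value 45.50; rounding to a feasible lattice point costs some objective.
(x_1,x_2)=(0,6): 4·0+2·6=12≤13, 3·0+4·6=24≤29, objective 42.
(x_1,x_2)=(0,5): 4·0+2·5=10≤13, 3·0+4·5=20≤29, objective 35.
No feasible integer point exceeds 42.

42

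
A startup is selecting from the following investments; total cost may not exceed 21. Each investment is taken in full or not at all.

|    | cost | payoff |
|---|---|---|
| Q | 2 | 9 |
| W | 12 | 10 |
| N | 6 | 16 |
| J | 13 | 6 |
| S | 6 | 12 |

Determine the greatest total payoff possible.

37

Q + W + N: cost 2 + 12 + 6 = 20 ≤ 21, payoff 9 + 10 + 16 = 35.
Q + W + S: cost 2 + 12 + 6 = 20 ≤ 21, payoff 9 + 10 + 12 = 31.
Q + N + S: cost 2 + 6 + 6 = 14 ≤ 21, payoff 9 + 16 + 12 = 37.
Best is Q, N, and S with total payoff 37.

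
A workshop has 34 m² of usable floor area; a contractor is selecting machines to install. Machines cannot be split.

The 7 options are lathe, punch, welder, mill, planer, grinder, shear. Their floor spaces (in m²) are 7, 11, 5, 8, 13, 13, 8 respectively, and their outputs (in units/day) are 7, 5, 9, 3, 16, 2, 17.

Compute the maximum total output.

welder + planer + shear: floor space 5 + 13 + 8 = 26 ≤ 34, output 9 + 16 + 17 = 42.
lathe + welder + planer + shear: floor space 7 + 5 + 13 + 8 = 33 ≤ 34, output 7 + 9 + 16 + 17 = 49.
welder + mill + planer + shear: floor space 5 + 8 + 13 + 8 = 34 ≤ 34, output 9 + 3 + 16 + 17 = 45.
Best is lathe, welder, planer, and shear with total output 49.

49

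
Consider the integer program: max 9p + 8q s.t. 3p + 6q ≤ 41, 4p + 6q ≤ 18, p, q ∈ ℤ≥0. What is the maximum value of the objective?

The continuous relaxation peaks at (4.5, 0) with value 40.50; rounding to a feasible lattice point costs some objective.
(p,q)=(4,0): 3·4+6·0=12≤41, 4·4+6·0=16≤18, objective 36.
(p,q)=(3,1): 3·3+6·1=15≤41, 4·3+6·1=18≤18, objective 35.
(p,q)=(3,0): 3·3+6·0=9≤41, 4·3+6·0=12≤18, objective 27.
Maximum is 36 at (p,q)=(4,0).

36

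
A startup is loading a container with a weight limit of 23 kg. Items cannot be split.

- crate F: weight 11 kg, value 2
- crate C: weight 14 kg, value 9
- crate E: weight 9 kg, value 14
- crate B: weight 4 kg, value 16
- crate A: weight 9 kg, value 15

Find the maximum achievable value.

45

crate E + crate B + crate A: weight 9 + 4 + 9 = 22 ≤ 23, value 14 + 16 + 15 = 45.
crate E + crate B: weight 9 + 4 = 13 ≤ 23, value 14 + 16 = 30.
crate B + crate A: weight 4 + 9 = 13 ≤ 23, value 16 + 15 = 31.
Best is crate E, crate B, and crate A with total value 45.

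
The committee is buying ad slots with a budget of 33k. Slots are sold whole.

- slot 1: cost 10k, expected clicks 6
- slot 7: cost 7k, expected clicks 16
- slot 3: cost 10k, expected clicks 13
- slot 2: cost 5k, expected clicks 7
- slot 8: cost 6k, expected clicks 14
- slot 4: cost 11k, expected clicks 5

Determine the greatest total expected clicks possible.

Treat it as a binary knapsack problem.
Take slot 7, slot 3, slot 2, and slot 8: cost 7 + 10 + 5 + 6 = 28 ≤ 33, expected clicks 16 + 13 + 7 + 14 = 50.
No other feasible combination does better.

50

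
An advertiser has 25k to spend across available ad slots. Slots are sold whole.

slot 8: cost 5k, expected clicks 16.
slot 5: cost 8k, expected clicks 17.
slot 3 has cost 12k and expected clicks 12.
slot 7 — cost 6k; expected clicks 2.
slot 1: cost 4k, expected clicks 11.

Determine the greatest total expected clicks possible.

Take slot 8, slot 5, slot 7, and slot 1: cost 5 + 8 + 6 + 4 = 23 ≤ 25, expected clicks 16 + 17 + 2 + 11 = 46.
No other feasible combination does better.

46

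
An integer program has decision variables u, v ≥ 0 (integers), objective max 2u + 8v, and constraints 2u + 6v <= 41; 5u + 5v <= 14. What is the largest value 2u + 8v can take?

16

Relaxing integrality, the LP optimum is 22.40 at (u,v) = (0, 2.8), which is not an integer point.
(u,v)=(0,2): 2·0+6·2=12≤41, 5·0+5·2=10≤14, objective 16.
(u,v)=(1,1): 2·1+6·1=8≤41, 5·1+5·1=10≤14, objective 10.
(u,v)=(0,1): 2·0+6·1=6≤41, 5·0+5·1=5≤14, objective 8.
The best lattice point is (0,2), giving 16.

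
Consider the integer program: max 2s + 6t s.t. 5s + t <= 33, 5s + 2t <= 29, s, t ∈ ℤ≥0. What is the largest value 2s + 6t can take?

84

(s,t)=(0,14): 5·0+1·14=14≤33, 5·0+2·14=28≤29, objective 84.
(s,t)=(0,13): 5·0+1·13=13≤33, 5·0+2·13=26≤29, objective 78.
Maximum is 84 at (s,t)=(0,14).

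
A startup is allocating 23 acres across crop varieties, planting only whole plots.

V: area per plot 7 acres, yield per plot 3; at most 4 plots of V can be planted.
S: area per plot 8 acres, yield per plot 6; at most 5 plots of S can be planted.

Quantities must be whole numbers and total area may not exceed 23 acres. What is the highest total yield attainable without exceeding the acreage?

This is a bounded integer knapsack.
Take 1×V and 2×S: area 23 ≤ 23, yield 1·3 + 2·6 = 15.
No other integer combination yields more.

15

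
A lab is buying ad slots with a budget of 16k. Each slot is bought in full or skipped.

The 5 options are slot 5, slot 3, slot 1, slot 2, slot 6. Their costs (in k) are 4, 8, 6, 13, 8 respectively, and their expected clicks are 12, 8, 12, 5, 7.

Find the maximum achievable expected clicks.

Allowing fractional choices, the relaxed optimum would be about 30.0, but ad slots are indivisible.
slot 3 + slot 1: cost 8 + 6 = 14 ≤ 16, expected clicks 8 + 12 = 20.
slot 5 + slot 3: cost 4 + 8 = 12 ≤ 16, expected clicks 12 + 8 = 20.
slot 5 + slot 1: cost 4 + 6 = 10 ≤ 16, expected clicks 12 + 12 = 24.
Best is slot 5 and slot 1 with total expected clicks 24.

24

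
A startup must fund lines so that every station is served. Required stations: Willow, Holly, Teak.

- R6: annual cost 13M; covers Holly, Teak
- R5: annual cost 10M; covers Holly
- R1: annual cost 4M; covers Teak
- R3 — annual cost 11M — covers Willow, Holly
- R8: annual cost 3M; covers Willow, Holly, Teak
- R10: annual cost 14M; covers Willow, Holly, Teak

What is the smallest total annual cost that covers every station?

This is a weighted set-cover instance.
R8 alone covers Willow, Holly, Teak — every station.
Total annual cost: 3.
No cover costs less than 3.

3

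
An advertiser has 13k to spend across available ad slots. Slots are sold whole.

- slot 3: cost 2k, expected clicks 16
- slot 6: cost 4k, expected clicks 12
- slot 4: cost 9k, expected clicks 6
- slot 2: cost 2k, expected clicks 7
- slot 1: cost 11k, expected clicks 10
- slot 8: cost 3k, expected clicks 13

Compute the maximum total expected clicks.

48

slot 3 + slot 6 + slot 2 + slot 8: cost 2 + 4 + 2 + 3 = 11 ≤ 13, expected clicks 16 + 12 + 7 + 13 = 48.
slot 3 + slot 6 + slot 8: cost 2 + 4 + 3 = 9 ≤ 13, expected clicks 16 + 12 + 13 = 41.
Best is slot 3, slot 6, slot 2, and slot 8 with total expected clicks 48.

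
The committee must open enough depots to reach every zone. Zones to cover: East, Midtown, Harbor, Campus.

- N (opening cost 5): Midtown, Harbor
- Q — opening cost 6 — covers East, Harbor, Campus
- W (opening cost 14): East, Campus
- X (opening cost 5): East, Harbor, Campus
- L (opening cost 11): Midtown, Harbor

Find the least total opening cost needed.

Choose N and X: together they cover East, Midtown, Harbor, Campus — every zone.
Total opening cost: 5 + 5 = 10.
No cover costs less than 10.

10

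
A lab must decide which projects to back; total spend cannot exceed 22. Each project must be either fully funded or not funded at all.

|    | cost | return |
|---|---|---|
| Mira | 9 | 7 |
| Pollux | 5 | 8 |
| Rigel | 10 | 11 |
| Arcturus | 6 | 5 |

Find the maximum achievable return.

Take Pollux, Rigel, and Arcturus: cost 5 + 10 + 6 = 21 ≤ 22, return 8 + 11 + 5 = 24.
No other feasible combination does better.

24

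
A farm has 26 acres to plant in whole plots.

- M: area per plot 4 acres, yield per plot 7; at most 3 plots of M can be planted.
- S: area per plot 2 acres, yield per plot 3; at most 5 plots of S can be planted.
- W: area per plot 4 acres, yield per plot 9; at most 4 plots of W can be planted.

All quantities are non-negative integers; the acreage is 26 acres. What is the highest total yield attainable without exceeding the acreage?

53

2×M, 1×S, and 4×W: area 26 ≤ 26, yield 2·7 + 1·3 + 4·9 = 53.
1×M, 3×S, and 4×W: area 26 ≤ 26, yield 1·7 + 3·3 + 4·9 = 52.
Best is 53.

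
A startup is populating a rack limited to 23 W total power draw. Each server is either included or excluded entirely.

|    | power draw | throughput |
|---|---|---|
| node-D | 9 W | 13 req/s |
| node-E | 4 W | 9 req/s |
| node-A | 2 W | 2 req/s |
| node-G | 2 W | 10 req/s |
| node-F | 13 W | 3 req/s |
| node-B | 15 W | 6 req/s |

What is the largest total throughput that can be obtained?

Allowing fractional choices, the relaxed optimum would be about 36.4, but servers are indivisible.
node-D + node-E + node-G: power draw 9 + 4 + 2 = 15 ≤ 23, throughput 13 + 9 + 10 = 32.
node-D + node-E + node-A + node-G: power draw 9 + 4 + 2 + 2 = 17 ≤ 23, throughput 13 + 9 + 2 + 10 = 34.
Best is node-D, node-E, node-A, and node-G with total throughput 34.

34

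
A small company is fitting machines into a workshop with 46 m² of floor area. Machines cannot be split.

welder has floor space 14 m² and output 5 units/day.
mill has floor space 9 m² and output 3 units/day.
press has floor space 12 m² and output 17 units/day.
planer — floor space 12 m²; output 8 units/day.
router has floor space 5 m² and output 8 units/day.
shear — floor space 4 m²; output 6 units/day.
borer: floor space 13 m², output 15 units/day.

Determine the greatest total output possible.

This is an integer program with binary decision variables.
Take press, planer, router, shear, and borer: floor space 12 + 12 + 5 + 4 + 13 = 46 ≤ 46, output 17 + 8 + 8 + 6 + 15 = 54.
No other feasible combination does better.

54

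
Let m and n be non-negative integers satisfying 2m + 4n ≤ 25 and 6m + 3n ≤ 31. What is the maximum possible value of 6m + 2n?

30

(m,n)=(5,0): 2·5+4·0=10≤25, 6·5+3·0=30≤31, objective 30.
(m,n)=(4,1): 2·4+4·1=12≤25, 6·4+3·1=27≤31, objective 26.
(m,n)=(4,0): 2·4+4·0=8≤25, 6·4+3·0=24≤31, objective 24.
The best lattice point is (5,0), giving 30.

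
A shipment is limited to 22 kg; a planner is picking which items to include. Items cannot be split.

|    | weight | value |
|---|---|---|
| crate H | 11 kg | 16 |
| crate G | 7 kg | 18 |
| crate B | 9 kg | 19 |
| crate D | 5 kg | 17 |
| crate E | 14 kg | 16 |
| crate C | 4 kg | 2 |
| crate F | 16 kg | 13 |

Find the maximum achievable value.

Allowing fractional choices, the relaxed optimum would be about 55.5, but items are indivisible.
crate G + crate B + crate C: weight 7 + 9 + 4 = 20 ≤ 22, value 18 + 19 + 2 = 39.
crate G + crate B + crate D: weight 7 + 9 + 5 = 21 ≤ 22, value 18 + 19 + 17 = 54.
Best is crate G, crate B, and crate D with total value 54.

54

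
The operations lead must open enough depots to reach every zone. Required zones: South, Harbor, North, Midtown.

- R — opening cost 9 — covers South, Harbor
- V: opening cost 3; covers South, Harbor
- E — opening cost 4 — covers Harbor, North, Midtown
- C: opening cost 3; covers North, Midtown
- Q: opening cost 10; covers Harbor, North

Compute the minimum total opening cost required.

The greedy cost-per-new-zone heuristic would pick E and V for 7, but a cheaper cover exists.
Choose V and C: together they cover South, Harbor, North, Midtown — every zone.
Total opening cost: 3 + 3 = 6.
No cover costs less than 6.

6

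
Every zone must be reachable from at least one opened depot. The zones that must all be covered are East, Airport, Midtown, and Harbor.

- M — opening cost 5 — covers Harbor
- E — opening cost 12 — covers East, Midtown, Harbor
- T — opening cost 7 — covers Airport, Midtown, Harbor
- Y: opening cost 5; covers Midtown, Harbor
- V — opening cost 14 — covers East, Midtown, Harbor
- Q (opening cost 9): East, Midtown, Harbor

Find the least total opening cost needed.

Choose T and Q: together they cover East, Airport, Midtown, Harbor — every zone.
Total opening cost: 7 + 9 = 16.
No cover costs less than 16.

16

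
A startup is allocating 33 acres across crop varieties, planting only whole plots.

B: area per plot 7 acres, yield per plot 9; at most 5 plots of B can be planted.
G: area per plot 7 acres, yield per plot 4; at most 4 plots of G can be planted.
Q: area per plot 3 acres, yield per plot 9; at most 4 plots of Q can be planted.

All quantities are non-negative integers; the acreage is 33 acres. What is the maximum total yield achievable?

2×B, 1×G, and 4×Q: area 33 ≤ 33, yield 2·9 + 1·4 + 4·9 = 58.
3×B and 4×Q: area 33 ≤ 33, yield 3·9 + 4·9 = 63.
Best is 63.

63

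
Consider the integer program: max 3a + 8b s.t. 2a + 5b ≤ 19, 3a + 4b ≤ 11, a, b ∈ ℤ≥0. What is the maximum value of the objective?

19

(a,b)=(1,2): 2·1+5·2=12≤19, 3·1+4·2=11≤11, objective 19.
(a,b)=(0,2): 2·0+5·2=10≤19, 3·0+4·2=8≤11, objective 16.
(a,b)=(2,1): 2·2+5·1=9≤19, 3·2+4·1=10≤11, objective 14.
Maximum is 19 at (a,b)=(1,2).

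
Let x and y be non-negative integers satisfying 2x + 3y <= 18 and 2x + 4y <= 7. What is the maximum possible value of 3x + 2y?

9

The continuous relaxation peaks at (3.5, 0) with value 10.50; rounding to a feasible lattice point costs some objective.
(x,y)=(3,0): 2·3+3·0=6≤18, 2·3+4·0=6≤7, objective 9.
(x,y)=(2,0): 2·2+3·0=4≤18, 2·2+4·0=4≤7, objective 6.
No feasible integer point exceeds 9.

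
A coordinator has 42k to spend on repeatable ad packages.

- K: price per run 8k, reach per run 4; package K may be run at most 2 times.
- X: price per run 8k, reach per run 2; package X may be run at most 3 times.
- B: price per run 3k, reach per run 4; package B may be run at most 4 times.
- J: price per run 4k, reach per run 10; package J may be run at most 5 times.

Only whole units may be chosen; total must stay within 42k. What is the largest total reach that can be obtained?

This is a bounded integer knapsack.
Take 1×K, 4×B, and 5×J: price 40 ≤ 42, reach 1·4 + 4·4 + 5·10 = 70.
J has the best ratio (10/4) and is taken to its limit of 5; remaining capacity is filled optimally with the others.

70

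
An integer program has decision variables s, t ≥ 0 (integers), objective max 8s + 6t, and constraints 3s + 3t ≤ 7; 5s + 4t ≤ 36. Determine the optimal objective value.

16

The continuous relaxation peaks at (2.33, 0) with value 18.67; rounding to a feasible lattice point costs some objective.
(s,t)=(2,0): 3·2+3·0=6≤7, 5·2+4·0=10≤36, objective 16.
(s,t)=(1,1): 3·1+3·1=6≤7, 5·1+4·1=9≤36, objective 14.
The best lattice point is (2,0), giving 16.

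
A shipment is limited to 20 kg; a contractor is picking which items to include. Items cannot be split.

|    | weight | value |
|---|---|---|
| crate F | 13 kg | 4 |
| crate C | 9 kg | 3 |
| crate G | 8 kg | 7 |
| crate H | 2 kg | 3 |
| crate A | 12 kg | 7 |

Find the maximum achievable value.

14

This is a 0-1 knapsack instance.
Take crate G and crate A: weight 8 + 12 = 20 ≤ 20, value 7 + 7 = 14.
No other feasible combination does better.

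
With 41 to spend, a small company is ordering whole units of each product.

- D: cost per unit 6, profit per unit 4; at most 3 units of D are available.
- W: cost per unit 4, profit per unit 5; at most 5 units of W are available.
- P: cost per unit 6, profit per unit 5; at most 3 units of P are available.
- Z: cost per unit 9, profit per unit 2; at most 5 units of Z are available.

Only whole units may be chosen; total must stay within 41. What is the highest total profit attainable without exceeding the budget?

40

1×D, 4×W, and 3×P: cost 40 ≤ 41, profit 1·4 + 4·5 + 3·5 = 39.
5×W and 3×P: cost 38 ≤ 41, profit 5·5 + 3·5 = 40.
Best is 40.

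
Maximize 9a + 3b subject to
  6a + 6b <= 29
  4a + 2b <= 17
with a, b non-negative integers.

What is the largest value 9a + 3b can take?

36

The continuous relaxation peaks at (4.25, 0) with value 38.25; rounding to a feasible lattice point costs some objective.
(a,b)=(4,0): 6·4+6·0=24≤29, 4·4+2·0=16≤17, objective 36.
(a,b)=(3,1): 6·3+6·1=24≤29, 4·3+2·1=14≤17, objective 30.
Maximum is 36 at (a,b)=(4,0).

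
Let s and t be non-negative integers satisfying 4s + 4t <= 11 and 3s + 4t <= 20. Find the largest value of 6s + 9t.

(s,t)=(0,2): 4·0+4·2=8≤11, 3·0+4·2=8≤20, objective 18.
(s,t)=(1,1): 4·1+4·1=8≤11, 3·1+4·1=7≤20, objective 15.
(s,t)=(0,1): 4·0+4·1=4≤11, 3·0+4·1=4≤20, objective 9.
Maximum is 18 at (s,t)=(0,2).

18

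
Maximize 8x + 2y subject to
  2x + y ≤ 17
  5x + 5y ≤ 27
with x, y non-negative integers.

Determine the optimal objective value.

The continuous relaxation peaks at (5.4, 0) with value 43.20; rounding to a feasible lattice point costs some objective.
(x,y)=(5,0): 2·5+1·0=10≤17, 5·5+5·0=25≤27, objective 40.
(x,y)=(4,1): 2·4+1·1=9≤17, 5·4+5·1=25≤27, objective 34.
(x,y)=(4,0): 2·4+1·0=8≤17, 5·4+5·0=20≤27, objective 32.
No feasible integer point exceeds 40.

40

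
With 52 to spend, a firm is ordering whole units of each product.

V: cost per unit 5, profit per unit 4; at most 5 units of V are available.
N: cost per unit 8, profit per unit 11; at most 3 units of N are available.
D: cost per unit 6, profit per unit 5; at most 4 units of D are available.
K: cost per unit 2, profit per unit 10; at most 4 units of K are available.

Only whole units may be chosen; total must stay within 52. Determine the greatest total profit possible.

Take 4×V, 3×N, and 4×K: cost 52 ≤ 52, profit 4·4 + 3·11 + 4·10 = 89.
K has the best ratio (10/2) and is taken to its limit of 4; remaining capacity is filled optimally with the others.

89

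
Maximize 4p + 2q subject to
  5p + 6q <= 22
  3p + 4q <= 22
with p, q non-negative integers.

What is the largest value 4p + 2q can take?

16

Relaxing integrality, the LP optimum is 17.60 at (p,q) = (4.4, 0), which is not an integer point.
(p,q)=(4,0) is feasible, giving 16.
(p,q)=(3,1) is feasible, giving 14.
Maximum is 16 at (p,q)=(4,0).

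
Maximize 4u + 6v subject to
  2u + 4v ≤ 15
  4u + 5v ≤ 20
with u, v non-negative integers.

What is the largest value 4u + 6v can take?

Relaxing integrality, the LP optimum is 23.33 at (u,v) = (0.833, 3.33), which is not an integer point.
(u,v)=(1,3) is feasible, giving 22.
(u,v)=(2,2) is feasible, giving 20.
(u,v)=(0,3) is feasible, giving 18.
Maximum is 22 at (u,v)=(1,3).

22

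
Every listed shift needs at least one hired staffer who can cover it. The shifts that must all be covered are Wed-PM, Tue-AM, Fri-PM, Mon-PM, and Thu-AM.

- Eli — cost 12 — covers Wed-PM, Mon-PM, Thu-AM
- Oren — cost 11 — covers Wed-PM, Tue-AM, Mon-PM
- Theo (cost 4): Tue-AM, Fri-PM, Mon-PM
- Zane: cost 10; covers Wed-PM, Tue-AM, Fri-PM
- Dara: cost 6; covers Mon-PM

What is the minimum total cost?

Choose Eli and Theo: together they cover Wed-PM, Tue-AM, Fri-PM, Mon-PM, Thu-AM — every shift.
Total cost: 12 + 4 = 16.

16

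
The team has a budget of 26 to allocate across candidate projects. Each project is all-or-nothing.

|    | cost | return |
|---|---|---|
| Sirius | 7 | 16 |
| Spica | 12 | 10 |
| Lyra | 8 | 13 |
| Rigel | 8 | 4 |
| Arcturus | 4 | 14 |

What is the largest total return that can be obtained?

Sirius + Lyra + Arcturus: cost 7 + 8 + 4 = 19 ≤ 26, return 16 + 13 + 14 = 43.
Spica + Lyra + Arcturus: cost 12 + 8 + 4 = 24 ≤ 26, return 10 + 13 + 14 = 37.
Sirius + Spica + Arcturus: cost 7 + 12 + 4 = 23 ≤ 26, return 16 + 10 + 14 = 40.
Best is Sirius, Lyra, and Arcturus with total return 43.

43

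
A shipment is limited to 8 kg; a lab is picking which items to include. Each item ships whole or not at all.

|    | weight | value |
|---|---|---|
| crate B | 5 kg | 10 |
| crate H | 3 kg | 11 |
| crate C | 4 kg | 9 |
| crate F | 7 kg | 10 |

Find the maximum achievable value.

Take crate B and crate H: weight 5 + 3 = 8 ≤ 8, value 10 + 11 = 21.
No other feasible combination does better.

21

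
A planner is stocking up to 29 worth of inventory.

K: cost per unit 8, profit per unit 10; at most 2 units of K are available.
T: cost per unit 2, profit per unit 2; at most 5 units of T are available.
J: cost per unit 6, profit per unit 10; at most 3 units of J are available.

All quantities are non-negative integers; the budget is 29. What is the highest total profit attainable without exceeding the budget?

This is a bounded integer knapsack.
5×T and 3×J: cost 28 ≤ 29, profit 5·2 + 3·10 = 40.
1×K, 1×T, and 3×J: cost 28 ≤ 29, profit 1·10 + 1·2 + 3·10 = 42.
Best is 42.

42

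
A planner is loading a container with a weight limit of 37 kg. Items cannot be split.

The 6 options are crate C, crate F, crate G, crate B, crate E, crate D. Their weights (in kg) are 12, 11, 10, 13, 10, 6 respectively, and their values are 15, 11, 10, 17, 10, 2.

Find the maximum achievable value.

43

Take crate C, crate F, and crate B: weight 12 + 11 + 13 = 36 ≤ 37, value 15 + 11 + 17 = 43.
No other feasible combination does better.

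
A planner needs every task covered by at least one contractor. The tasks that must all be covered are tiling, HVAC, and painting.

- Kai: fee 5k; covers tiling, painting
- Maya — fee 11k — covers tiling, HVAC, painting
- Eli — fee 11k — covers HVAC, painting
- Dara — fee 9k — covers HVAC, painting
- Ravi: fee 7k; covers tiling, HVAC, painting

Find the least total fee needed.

7

This is an integer covering problem.
Ravi alone covers tiling, HVAC, painting — every task.
Total fee: 7.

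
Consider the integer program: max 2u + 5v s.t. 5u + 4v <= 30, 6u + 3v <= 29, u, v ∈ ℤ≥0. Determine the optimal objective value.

Relaxing integrality, the LP optimum is 37.50 at (u,v) = (0, 7.5), which is not an integer point.
(u,v)=(0,7): 5·0+4·7=28≤30, 6·0+3·7=21≤29, objective 35.
(u,v)=(1,6): 5·1+4·6=29≤30, 6·1+3·6=24≤29, objective 32.
(u,v)=(0,6): 5·0+4·6=24≤30, 6·0+3·6=18≤29, objective 30.
No feasible integer point exceeds 35.

35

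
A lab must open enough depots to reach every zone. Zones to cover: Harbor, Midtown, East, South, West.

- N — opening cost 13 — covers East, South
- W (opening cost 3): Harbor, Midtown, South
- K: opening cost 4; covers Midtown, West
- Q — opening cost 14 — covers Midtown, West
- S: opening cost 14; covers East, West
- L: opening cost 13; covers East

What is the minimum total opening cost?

17

The greedy cost-per-new-zone heuristic would pick W, K, and N for 20, but a cheaper cover exists.
Choose W and S: together they cover Harbor, Midtown, East, South, West — every zone.
Total opening cost: 3 + 14 = 17.
No cover costs less than 17.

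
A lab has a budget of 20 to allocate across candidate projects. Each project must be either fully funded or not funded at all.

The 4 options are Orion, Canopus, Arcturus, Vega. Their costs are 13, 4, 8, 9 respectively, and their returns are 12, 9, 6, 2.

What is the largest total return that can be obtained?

Canopus + Arcturus: cost 4 + 8 = 12 ≤ 20, return 9 + 6 = 15.
Orion + Canopus: cost 13 + 4 = 17 ≤ 20, return 12 + 9 = 21.
Orion: cost 13 ≤ 20, return 12.
Best is Orion and Canopus with total return 21.

21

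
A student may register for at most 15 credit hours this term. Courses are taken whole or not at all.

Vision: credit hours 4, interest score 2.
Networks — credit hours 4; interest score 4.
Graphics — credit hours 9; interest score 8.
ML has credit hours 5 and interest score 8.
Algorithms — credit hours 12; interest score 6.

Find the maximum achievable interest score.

This is a 0-1 knapsack instance.
Graphics + ML: credit hours 9 + 5 = 14 ≤ 15, interest score 8 + 8 = 16.
Networks + ML: credit hours 4 + 5 = 9 ≤ 15, interest score 4 + 8 = 12.
Vision + Networks + ML: credit hours 4 + 4 + 5 = 13 ≤ 15, interest score 2 + 4 + 8 = 14.
Best is Graphics and ML with total interest score 16.

16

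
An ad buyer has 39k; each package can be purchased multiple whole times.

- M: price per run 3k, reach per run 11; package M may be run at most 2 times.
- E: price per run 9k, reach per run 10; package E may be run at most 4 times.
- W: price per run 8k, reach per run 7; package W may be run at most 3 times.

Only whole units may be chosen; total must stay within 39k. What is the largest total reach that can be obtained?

53

Take 2×M, 1×E, and 3×W: price 39 ≤ 39, reach 2·11 + 1·10 + 3·7 = 53.
M has the best ratio (11/3) and is taken to its limit of 2; remaining capacity is filled optimally with the others.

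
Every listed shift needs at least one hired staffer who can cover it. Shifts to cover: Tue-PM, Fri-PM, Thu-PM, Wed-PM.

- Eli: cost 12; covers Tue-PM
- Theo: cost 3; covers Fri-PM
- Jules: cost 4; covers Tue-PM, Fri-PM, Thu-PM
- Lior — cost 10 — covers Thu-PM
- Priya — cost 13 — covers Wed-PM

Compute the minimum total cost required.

17

Choose Jules and Priya: together they cover Tue-PM, Fri-PM, Thu-PM, Wed-PM — every shift.
Total cost: 4 + 13 = 17.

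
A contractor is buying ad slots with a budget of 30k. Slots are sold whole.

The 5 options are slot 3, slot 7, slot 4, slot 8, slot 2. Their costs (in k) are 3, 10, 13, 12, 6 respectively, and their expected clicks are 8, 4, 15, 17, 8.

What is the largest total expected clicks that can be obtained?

Treat it as a binary knapsack problem.
slot 4 + slot 8: cost 13 + 12 = 25 ≤ 30, expected clicks 15 + 17 = 32.
slot 3 + slot 8 + slot 2: cost 3 + 12 + 6 = 21 ≤ 30, expected clicks 8 + 17 + 8 = 33.
slot 3 + slot 4 + slot 8: cost 3 + 13 + 12 = 28 ≤ 30, expected clicks 8 + 15 + 17 = 40.
Best is slot 3, slot 4, and slot 8 with total expected clicks 40.

40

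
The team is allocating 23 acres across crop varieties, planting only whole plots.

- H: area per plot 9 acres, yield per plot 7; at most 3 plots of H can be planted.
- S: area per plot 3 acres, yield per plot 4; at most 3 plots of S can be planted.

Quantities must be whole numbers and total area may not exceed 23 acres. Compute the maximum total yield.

Take 1×H and 3×S: area 18 ≤ 23, yield 1·7 + 3·4 = 19.
S has the best ratio (4/3) and is taken to its limit of 3; remaining capacity is filled optimally with the others.

19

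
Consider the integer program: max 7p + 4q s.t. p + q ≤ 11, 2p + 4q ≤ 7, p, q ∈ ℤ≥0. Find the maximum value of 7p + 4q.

21

The continuous relaxation peaks at (3.5, 0) with value 24.50; rounding to a feasible lattice point costs some objective.
(p,q)=(3,0): 1·3+1·0=3≤11, 2·3+4·0=6≤7, objective 21.
(p,q)=(2,0): 1·2+1·0=2≤11, 2·2+4·0=4≤7, objective 14.
The best lattice point is (3,0), giving 21.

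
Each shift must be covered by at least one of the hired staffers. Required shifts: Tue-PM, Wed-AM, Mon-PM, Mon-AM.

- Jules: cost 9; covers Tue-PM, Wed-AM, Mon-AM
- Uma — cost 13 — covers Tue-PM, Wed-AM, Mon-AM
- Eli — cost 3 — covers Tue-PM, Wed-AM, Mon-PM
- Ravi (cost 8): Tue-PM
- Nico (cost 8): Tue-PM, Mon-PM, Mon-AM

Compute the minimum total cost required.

Choose Eli and Nico: together they cover Tue-PM, Wed-AM, Mon-PM, Mon-AM — every shift.
Total cost: 3 + 8 = 11.

11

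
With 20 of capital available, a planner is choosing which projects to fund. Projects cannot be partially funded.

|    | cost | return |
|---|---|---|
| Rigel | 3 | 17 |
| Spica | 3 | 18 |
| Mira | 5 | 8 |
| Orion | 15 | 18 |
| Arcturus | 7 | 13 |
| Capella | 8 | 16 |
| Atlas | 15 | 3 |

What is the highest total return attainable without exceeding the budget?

59

Allowing fractional choices, the relaxed optimum would be about 62.1, but projects are indivisible.
Rigel + Spica + Mira + Capella: cost 3 + 3 + 5 + 8 = 19 ≤ 20, return 17 + 18 + 8 + 16 = 59.
Rigel + Spica + Mira + Arcturus: cost 3 + 3 + 5 + 7 = 18 ≤ 20, return 17 + 18 + 8 + 13 = 56.
Best is Rigel, Spica, Mira, and Capella with total return 59.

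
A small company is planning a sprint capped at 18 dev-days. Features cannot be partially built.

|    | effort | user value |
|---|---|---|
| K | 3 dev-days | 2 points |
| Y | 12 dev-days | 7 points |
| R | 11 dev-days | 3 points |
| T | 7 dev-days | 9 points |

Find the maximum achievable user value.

12

Take R and T: effort 11 + 7 = 18 ≤ 18, user value 3 + 9 = 12.
No other feasible combination does better.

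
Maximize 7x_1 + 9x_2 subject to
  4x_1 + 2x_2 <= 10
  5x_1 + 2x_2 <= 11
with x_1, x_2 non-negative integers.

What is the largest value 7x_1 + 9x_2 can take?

45

(x_1,x_2)=(0,5) is feasible, giving 45.
(x_1,x_2)=(0,4) is feasible, giving 36.
No feasible integer point exceeds 45.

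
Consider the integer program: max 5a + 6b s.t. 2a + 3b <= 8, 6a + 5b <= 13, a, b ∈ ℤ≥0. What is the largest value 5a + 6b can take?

12

Relaxing integrality, the LP optimum is 15.60 at (a,b) = (0, 2.6), which is not an integer point.
(a,b)=(0,2) is feasible, giving 12.
(a,b)=(1,1) is feasible, giving 11.
(a,b)=(0,1) is feasible, giving 6.
No feasible integer point exceeds 12.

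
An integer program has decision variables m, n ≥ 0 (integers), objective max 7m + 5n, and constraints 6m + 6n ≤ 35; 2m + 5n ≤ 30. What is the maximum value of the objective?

(m,n)=(5,0) is feasible, giving 35.
(m,n)=(4,1) is feasible, giving 33.
(m,n)=(4,0) is feasible, giving 28.
The best lattice point is (5,0), giving 35.

35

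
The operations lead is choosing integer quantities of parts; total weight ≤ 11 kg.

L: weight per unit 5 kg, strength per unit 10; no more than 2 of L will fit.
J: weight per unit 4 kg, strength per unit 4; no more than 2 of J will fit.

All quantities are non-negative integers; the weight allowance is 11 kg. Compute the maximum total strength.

This is a bounded integer knapsack.
2×L: weight 10 ≤ 11, strength 2·10 = 20.
1×L and 1×J: weight 9 ≤ 11, strength 1·10 + 1·4 = 14.
Best is 20.

20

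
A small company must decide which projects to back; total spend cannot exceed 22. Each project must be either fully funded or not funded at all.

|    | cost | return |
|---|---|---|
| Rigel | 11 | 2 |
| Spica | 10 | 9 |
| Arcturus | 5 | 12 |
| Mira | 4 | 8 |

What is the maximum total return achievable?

29

Allowing fractional choices, the relaxed optimum would be about 29.5, but projects are indivisible.
Spica + Arcturus: cost 10 + 5 = 15 ≤ 22, return 9 + 12 = 21.
Spica + Arcturus + Mira: cost 10 + 5 + 4 = 19 ≤ 22, return 9 + 12 + 8 = 29.
Rigel + Arcturus + Mira: cost 11 + 5 + 4 = 20 ≤ 22, return 2 + 12 + 8 = 22.
Best is Spica, Arcturus, and Mira with total return 29.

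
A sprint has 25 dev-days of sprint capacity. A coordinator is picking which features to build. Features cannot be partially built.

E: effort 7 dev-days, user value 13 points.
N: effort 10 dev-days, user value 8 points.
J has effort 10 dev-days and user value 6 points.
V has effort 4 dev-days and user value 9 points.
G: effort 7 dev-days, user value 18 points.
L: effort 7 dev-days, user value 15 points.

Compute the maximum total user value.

This is an integer program with binary decision variables.
Take E, V, G, and L: effort 7 + 4 + 7 + 7 = 25 ≤ 25, user value 13 + 9 + 18 + 15 = 55.
No other feasible combination does better.

55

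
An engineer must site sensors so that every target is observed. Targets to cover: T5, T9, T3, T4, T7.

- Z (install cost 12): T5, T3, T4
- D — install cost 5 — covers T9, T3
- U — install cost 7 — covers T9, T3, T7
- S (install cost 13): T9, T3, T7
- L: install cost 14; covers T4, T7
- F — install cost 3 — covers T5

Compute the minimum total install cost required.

This is an integer covering problem.
Choose Z and U: together they cover T5, T9, T3, T4, T7 — every target.
Total install cost: 12 + 7 = 19.

19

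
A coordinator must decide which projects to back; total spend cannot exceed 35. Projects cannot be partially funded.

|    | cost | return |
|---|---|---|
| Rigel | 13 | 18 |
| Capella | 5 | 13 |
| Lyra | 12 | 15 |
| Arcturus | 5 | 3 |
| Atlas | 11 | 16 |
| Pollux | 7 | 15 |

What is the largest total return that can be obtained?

59

This is an integer program with binary decision variables.
Allowing fractional choices, the relaxed optimum would be about 60.6, but projects are indivisible.
Capella + Lyra + Atlas + Pollux: cost 5 + 12 + 11 + 7 = 35 ≤ 35, return 13 + 15 + 16 + 15 = 59.
Rigel + Capella + Arcturus + Atlas: cost 13 + 5 + 5 + 11 = 34 ≤ 35, return 18 + 13 + 3 + 16 = 50.
Best is Capella, Lyra, Atlas, and Pollux with total return 59.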